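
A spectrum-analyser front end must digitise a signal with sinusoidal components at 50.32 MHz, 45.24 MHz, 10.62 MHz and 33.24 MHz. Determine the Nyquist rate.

Highest-frequency component: 50.32 MHz.
Nyquist rate = 2 × 50.32 MHz = 100.64 MHz.

100.64 MHz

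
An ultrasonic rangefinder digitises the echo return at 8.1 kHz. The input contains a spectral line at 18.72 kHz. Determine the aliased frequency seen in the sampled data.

2.52 kHz

18.72 kHz mod fs = 2.52 kHz.
2.52 kHz ≤ fs/2 = 4.05 kHz, appears at 2.52 kHz.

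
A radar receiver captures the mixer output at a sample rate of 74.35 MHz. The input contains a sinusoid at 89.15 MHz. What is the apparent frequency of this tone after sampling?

14.8 MHz

89.15 MHz mod fs = 14.8 MHz.
14.8 MHz ≤ fs/2 = 37.175 MHz, appears at 14.8 MHz.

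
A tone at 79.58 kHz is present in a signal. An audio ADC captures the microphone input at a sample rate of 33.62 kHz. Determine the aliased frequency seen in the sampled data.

12.34 kHz

79.58 kHz mod fs = 12.34 kHz.
12.34 kHz ≤ fs/2 = 16.81 kHz, appears at 12.34 kHz.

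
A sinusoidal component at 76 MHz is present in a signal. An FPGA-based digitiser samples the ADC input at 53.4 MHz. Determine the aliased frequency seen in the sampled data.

22.6 MHz

76 MHz mod fs = 22.6 MHz.
22.6 MHz ≤ fs/2 = 26.7 MHz, appears at 22.6 MHz.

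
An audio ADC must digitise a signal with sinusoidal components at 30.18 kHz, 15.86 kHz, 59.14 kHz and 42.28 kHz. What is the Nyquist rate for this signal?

118.28 kHz

Highest-frequency component: 59.14 kHz.
Nyquist rate = 2 × 59.14 kHz = 118.28 kHz.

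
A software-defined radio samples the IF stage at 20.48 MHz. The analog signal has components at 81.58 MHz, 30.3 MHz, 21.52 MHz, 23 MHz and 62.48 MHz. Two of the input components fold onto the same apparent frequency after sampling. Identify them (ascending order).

fs/2 = 10.24 MHz.
81.58 MHz mod fs = 20.14 MHz.
20.14 MHz > fs/2 = 10.24 MHz, folds to fs − 20.14 MHz = 0.34 MHz.
30.3 MHz mod fs = 9.82 MHz.
9.82 MHz ≤ fs/2 = 10.24 MHz, appears at 9.82 MHz.
21.52 MHz mod fs = 1.04 MHz.
1.04 MHz ≤ fs/2 = 10.24 MHz, appears at 1.04 MHz.
23 MHz mod fs = 2.52 MHz.
2.52 MHz ≤ fs/2 = 10.24 MHz, appears at 2.52 MHz.
62.48 MHz mod fs = 1.04 MHz.
1.04 MHz ≤ fs/2 = 10.24 MHz, appears at 1.04 MHz.
21.52 MHz and 62.48 MHz both map to 1.04 MHz.

21.52 MHz, 62.48 MHz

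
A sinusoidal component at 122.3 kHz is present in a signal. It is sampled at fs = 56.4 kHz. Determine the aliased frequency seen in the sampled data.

9.5 kHz

122.3 kHz mod fs = 9.5 kHz.
9.5 kHz ≤ fs/2 = 28.2 kHz, appears at 9.5 kHz.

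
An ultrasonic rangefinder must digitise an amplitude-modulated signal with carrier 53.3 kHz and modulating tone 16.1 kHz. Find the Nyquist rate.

138.8 kHz

AM sidebands sit at fc ± fm = 37.2 kHz and 69.4 kHz.
Highest-frequency component: 69.4 kHz.
Nyquist rate = 2 × 69.4 kHz = 138.8 kHz.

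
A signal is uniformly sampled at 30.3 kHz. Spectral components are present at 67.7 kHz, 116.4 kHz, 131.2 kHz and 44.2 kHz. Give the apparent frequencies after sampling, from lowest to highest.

4.8 kHz, 7.1 kHz, 10 kHz, 13.9 kHz

fs/2 = 15.15 kHz.
67.7 kHz mod fs = 7.1 kHz.
7.1 kHz ≤ fs/2 = 15.15 kHz, appears at 7.1 kHz.
116.4 kHz mod fs = 25.5 kHz.
25.5 kHz > fs/2 = 15.15 kHz, folds to fs − 25.5 kHz = 4.8 kHz.
131.2 kHz mod fs = 10 kHz.
10 kHz ≤ fs/2 = 15.15 kHz, appears at 10 kHz.
44.2 kHz mod fs = 13.9 kHz.
13.9 kHz ≤ fs/2 = 15.15 kHz, appears at 13.9 kHz.
Distinct values: {4.8 kHz, 7.1 kHz, 10 kHz, 13.9 kHz}.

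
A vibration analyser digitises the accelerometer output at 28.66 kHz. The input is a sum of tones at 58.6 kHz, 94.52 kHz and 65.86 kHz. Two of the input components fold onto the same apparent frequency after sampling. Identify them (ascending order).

fs/2 = 14.33 kHz.
58.6 kHz mod fs = 1.28 kHz.
1.28 kHz ≤ fs/2 = 14.33 kHz, appears at 1.28 kHz.
94.52 kHz mod fs = 8.54 kHz.
8.54 kHz ≤ fs/2 = 14.33 kHz, appears at 8.54 kHz.
65.86 kHz mod fs = 8.54 kHz.
8.54 kHz ≤ fs/2 = 14.33 kHz, appears at 8.54 kHz.
65.86 kHz and 94.52 kHz both map to 8.54 kHz.

65.86 kHz, 94.52 kHz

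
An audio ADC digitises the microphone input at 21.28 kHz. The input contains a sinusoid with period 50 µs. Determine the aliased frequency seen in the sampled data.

1.28 kHz

T = 50 µs → f = 1/T = 20 kHz.
20 kHz > fs/2 = 10.64 kHz, folds to fs − 20 kHz = 1.28 kHz.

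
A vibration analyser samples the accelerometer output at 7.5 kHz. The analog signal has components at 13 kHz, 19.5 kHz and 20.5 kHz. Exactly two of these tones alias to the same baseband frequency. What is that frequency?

fs/2 = 3.75 kHz.
13 kHz mod fs = 5.5 kHz.
5.5 kHz > fs/2 = 3.75 kHz, folds to fs − 5.5 kHz = 2 kHz.
19.5 kHz mod fs = 4.5 kHz.
4.5 kHz > fs/2 = 3.75 kHz, folds to fs − 4.5 kHz = 3 kHz.
20.5 kHz mod fs = 5.5 kHz.
5.5 kHz > fs/2 = 3.75 kHz, folds to fs − 5.5 kHz = 2 kHz.
13 kHz and 20.5 kHz both map to 2 kHz.

2 kHz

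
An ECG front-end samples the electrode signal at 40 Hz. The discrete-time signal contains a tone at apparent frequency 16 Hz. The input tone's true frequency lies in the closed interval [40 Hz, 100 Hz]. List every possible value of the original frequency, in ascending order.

Frequencies that alias to 16 Hz are k·fs ± 16 Hz for integer k ≥ 0.
k=0: 16 Hz.
k=1: 24 Hz, 56 Hz.
k=2: 64 Hz, 96 Hz.
k=3: 104 Hz, 136 Hz.
Within [40 Hz, 100 Hz]: 56 Hz, 64 Hz, 96 Hz.

56 Hz, 64 Hz, 96 Hz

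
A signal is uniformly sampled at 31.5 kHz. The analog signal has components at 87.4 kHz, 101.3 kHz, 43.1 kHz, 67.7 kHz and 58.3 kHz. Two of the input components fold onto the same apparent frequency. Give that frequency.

4.7 kHz

fs/2 = 15.75 kHz.
87.4 kHz mod fs = 24.4 kHz.
24.4 kHz > fs/2 = 15.75 kHz, folds to fs − 24.4 kHz = 7.1 kHz.
101.3 kHz mod fs = 6.8 kHz.
6.8 kHz ≤ fs/2 = 15.75 kHz, appears at 6.8 kHz.
43.1 kHz mod fs = 11.6 kHz.
11.6 kHz ≤ fs/2 = 15.75 kHz, appears at 11.6 kHz.
67.7 kHz mod fs = 4.7 kHz.
4.7 kHz ≤ fs/2 = 15.75 kHz, appears at 4.7 kHz.
58.3 kHz mod fs = 26.8 kHz.
26.8 kHz > fs/2 = 15.75 kHz, folds to fs − 26.8 kHz = 4.7 kHz.
58.3 kHz and 67.7 kHz both map to 4.7 kHz.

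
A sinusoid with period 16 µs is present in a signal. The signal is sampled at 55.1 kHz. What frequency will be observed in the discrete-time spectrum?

T = 16 µs → f = 1/T = 62.5 kHz.
62.5 kHz mod fs = 7.4 kHz.
7.4 kHz ≤ fs/2 = 27.55 kHz, appears at 7.4 kHz.

7.4 kHz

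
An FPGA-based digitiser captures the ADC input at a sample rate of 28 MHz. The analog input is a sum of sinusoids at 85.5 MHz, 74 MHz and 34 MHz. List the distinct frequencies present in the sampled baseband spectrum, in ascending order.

1.5 MHz, 6 MHz, 10 MHz

fs/2 = 14 MHz.
85.5 MHz mod fs = 1.5 MHz.
1.5 MHz ≤ fs/2 = 14 MHz, appears at 1.5 MHz.
74 MHz mod fs = 18 MHz.
18 MHz > fs/2 = 14 MHz, folds to fs − 18 MHz = 10 MHz.
34 MHz mod fs = 6 MHz.
6 MHz ≤ fs/2 = 14 MHz, appears at 6 MHz.
Distinct values: {1.5 MHz, 6 MHz, 10 MHz}.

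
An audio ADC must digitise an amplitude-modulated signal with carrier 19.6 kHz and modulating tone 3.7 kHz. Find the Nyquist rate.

46.6 kHz

AM sidebands sit at fc ± fm = 15.9 kHz and 23.3 kHz.
Highest-frequency component: 23.3 kHz.
Nyquist rate = 2 × 23.3 kHz = 46.6 kHz.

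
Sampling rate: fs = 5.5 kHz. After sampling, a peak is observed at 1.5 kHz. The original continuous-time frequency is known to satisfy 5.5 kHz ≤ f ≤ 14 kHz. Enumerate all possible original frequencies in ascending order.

Frequencies that alias to 1.5 kHz are k·fs ± 1.5 kHz for integer k ≥ 0.
k=0: 1.5 kHz.
k=1: 4 kHz, 7 kHz.
k=2: 9.5 kHz, 12.5 kHz.
k=3: 15 kHz, 18 kHz.
Within [5.5 kHz, 14 kHz]: 7 kHz, 9.5 kHz, 12.5 kHz.

7 kHz, 9.5 kHz, 12.5 kHz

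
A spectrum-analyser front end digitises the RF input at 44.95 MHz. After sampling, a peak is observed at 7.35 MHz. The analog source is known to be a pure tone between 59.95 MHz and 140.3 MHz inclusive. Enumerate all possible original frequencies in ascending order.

Frequencies that alias to 7.35 MHz are k·fs ± 7.35 MHz for integer k ≥ 0.
k=0: 7.35 MHz.
k=1: 37.6 MHz, 52.3 MHz.
k=2: 82.55 MHz, 97.25 MHz.
k=3: 127.5 MHz, 142.2 MHz.
k=4: 172.45 MHz, 187.15 MHz.
Within [59.95 MHz, 140.3 MHz]: 82.55 MHz, 97.25 MHz, 127.5 MHz.

82.55 MHz, 97.25 MHz, 127.5 MHz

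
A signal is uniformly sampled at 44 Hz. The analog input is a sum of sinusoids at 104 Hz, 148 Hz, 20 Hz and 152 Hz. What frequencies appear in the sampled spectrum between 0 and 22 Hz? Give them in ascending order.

16 Hz, 20 Hz

fs/2 = 22 Hz.
104 Hz mod fs = 16 Hz.
16 Hz ≤ fs/2 = 22 Hz, appears at 16 Hz.
148 Hz mod fs = 16 Hz.
16 Hz ≤ fs/2 = 22 Hz, appears at 16 Hz.
20 Hz ≤ fs/2 = 22 Hz, passes unchanged.
152 Hz mod fs = 20 Hz.
20 Hz ≤ fs/2 = 22 Hz, appears at 20 Hz.
Distinct values: {16 Hz, 20 Hz}.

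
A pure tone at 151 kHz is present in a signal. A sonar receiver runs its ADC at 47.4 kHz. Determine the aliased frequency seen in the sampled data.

8.8 kHz

151 kHz mod fs = 8.8 kHz.
8.8 kHz ≤ fs/2 = 23.7 kHz, appears at 8.8 kHz.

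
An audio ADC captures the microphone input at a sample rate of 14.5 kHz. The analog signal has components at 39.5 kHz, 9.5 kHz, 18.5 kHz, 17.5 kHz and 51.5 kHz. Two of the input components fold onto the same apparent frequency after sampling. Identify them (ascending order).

18.5 kHz, 39.5 kHz

fs/2 = 7.25 kHz.
39.5 kHz mod fs = 10.5 kHz.
10.5 kHz > fs/2 = 7.25 kHz, folds to fs − 10.5 kHz = 4 kHz.
9.5 kHz > fs/2 = 7.25 kHz, folds to fs − 9.5 kHz = 5 kHz.
18.5 kHz mod fs = 4 kHz.
4 kHz ≤ fs/2 = 7.25 kHz, appears at 4 kHz.
17.5 kHz mod fs = 3 kHz.
3 kHz ≤ fs/2 = 7.25 kHz, appears at 3 kHz.
51.5 kHz mod fs = 8 kHz.
8 kHz > fs/2 = 7.25 kHz, folds to fs − 8 kHz = 6.5 kHz.
18.5 kHz and 39.5 kHz both map to 4 kHz.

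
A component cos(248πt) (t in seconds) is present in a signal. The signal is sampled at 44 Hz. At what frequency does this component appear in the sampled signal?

8 Hz

ω = 248π rad/s → f = ω/(2π) = 124 Hz.
124 Hz mod fs = 36 Hz.
36 Hz > fs/2 = 22 Hz, folds to fs − 36 Hz = 8 Hz.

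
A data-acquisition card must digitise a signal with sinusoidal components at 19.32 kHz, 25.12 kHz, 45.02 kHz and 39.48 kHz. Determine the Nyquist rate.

Highest-frequency component: 45.02 kHz.
Nyquist rate = 2 × 45.02 kHz = 90.04 kHz.

90.04 kHz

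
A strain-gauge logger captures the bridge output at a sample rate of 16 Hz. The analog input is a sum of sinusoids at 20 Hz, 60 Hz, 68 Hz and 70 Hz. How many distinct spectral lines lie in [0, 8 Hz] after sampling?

2

fs/2 = 8 Hz.
20 Hz mod fs = 4 Hz.
4 Hz ≤ fs/2 = 8 Hz, appears at 4 Hz.
60 Hz mod fs = 12 Hz.
12 Hz > fs/2 = 8 Hz, folds to fs − 12 Hz = 4 Hz.
68 Hz mod fs = 4 Hz.
4 Hz ≤ fs/2 = 8 Hz, appears at 4 Hz.
70 Hz mod fs = 6 Hz.
6 Hz ≤ fs/2 = 8 Hz, appears at 6 Hz.
Distinct values: {4 Hz, 6 Hz} → 2.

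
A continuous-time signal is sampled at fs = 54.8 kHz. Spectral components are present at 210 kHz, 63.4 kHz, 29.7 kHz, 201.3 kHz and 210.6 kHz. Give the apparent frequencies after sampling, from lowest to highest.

8.6 kHz, 9.2 kHz, 17.9 kHz, 25.1 kHz

fs/2 = 27.4 kHz.
210 kHz mod fs = 45.6 kHz.
45.6 kHz > fs/2 = 27.4 kHz, folds to fs − 45.6 kHz = 9.2 kHz.
63.4 kHz mod fs = 8.6 kHz.
8.6 kHz ≤ fs/2 = 27.4 kHz, appears at 8.6 kHz.
29.7 kHz > fs/2 = 27.4 kHz, folds to fs − 29.7 kHz = 25.1 kHz.
201.3 kHz mod fs = 36.9 kHz.
36.9 kHz > fs/2 = 27.4 kHz, folds to fs − 36.9 kHz = 17.9 kHz.
210.6 kHz mod fs = 46.2 kHz.
46.2 kHz > fs/2 = 27.4 kHz, folds to fs − 46.2 kHz = 8.6 kHz.
Distinct values: {8.6 kHz, 9.2 kHz, 17.9 kHz, 25.1 kHz}.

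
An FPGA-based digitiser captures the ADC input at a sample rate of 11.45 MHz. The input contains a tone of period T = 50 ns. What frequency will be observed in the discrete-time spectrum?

2.9 MHz

T = 50 ns → f = 1/T = 20 MHz.
20 MHz mod fs = 8.55 MHz.
8.55 MHz > fs/2 = 5.725 MHz, folds to fs − 8.55 MHz = 2.9 MHz.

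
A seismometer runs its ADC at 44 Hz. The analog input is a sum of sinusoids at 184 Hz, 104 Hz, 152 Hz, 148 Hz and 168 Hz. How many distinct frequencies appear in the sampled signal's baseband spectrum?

fs/2 = 22 Hz.
184 Hz mod fs = 8 Hz.
8 Hz ≤ fs/2 = 22 Hz, appears at 8 Hz.
104 Hz mod fs = 16 Hz.
16 Hz ≤ fs/2 = 22 Hz, appears at 16 Hz.
152 Hz mod fs = 20 Hz.
20 Hz ≤ fs/2 = 22 Hz, appears at 20 Hz.
148 Hz mod fs = 16 Hz.
16 Hz ≤ fs/2 = 22 Hz, appears at 16 Hz.
168 Hz mod fs = 36 Hz.
36 Hz > fs/2 = 22 Hz, folds to fs − 36 Hz = 8 Hz.
Distinct values: {8 Hz, 16 Hz, 20 Hz} → 3.

3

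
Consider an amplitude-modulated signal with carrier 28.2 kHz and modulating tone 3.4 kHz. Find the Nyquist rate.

63.2 kHz

AM sidebands sit at fc ± fm = 24.8 kHz and 31.6 kHz.
Highest-frequency component: 31.6 kHz.
Nyquist rate = 2 × 31.6 kHz = 63.2 kHz.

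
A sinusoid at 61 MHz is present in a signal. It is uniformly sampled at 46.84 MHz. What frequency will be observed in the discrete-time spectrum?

61 MHz mod fs = 14.16 MHz.
14.16 MHz ≤ fs/2 = 23.42 MHz, appears at 14.16 MHz.

14.16 MHz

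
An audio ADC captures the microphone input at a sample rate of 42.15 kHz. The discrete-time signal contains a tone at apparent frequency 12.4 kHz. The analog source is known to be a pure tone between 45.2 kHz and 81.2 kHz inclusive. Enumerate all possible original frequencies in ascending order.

Frequencies that alias to 12.4 kHz are k·fs ± 12.4 kHz for integer k ≥ 0.
k=0: 12.4 kHz.
k=1: 29.75 kHz, 54.55 kHz.
k=2: 71.9 kHz, 96.7 kHz.
k=3: 114.05 kHz, 138.85 kHz.
Within [45.2 kHz, 81.2 kHz]: 54.55 kHz, 71.9 kHz.

54.55 kHz, 71.9 kHz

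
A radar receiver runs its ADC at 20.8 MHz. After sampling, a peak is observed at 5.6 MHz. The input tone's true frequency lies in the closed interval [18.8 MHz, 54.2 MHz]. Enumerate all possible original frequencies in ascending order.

26.4 MHz, 36 MHz, 47.2 MHz

Frequencies that alias to 5.6 MHz are k·fs ± 5.6 MHz for integer k ≥ 0.
k=0: 5.6 MHz.
k=1: 15.2 MHz, 26.4 MHz.
k=2: 36 MHz, 47.2 MHz.
k=3: 56.8 MHz, 68 MHz.
Within [18.8 MHz, 54.2 MHz]: 26.4 MHz, 36 MHz, 47.2 MHz.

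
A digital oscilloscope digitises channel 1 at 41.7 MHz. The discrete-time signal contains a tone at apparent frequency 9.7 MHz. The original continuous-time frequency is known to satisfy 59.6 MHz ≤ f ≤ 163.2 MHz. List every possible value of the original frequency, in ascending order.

73.7 MHz, 93.1 MHz, 115.4 MHz, 134.8 MHz, 157.1 MHz

Frequencies that alias to 9.7 MHz are k·fs ± 9.7 MHz for integer k ≥ 0.
k=0: 9.7 MHz.
k=1: 32 MHz, 51.4 MHz.
k=2: 73.7 MHz, 93.1 MHz.
k=3: 115.4 MHz, 134.8 MHz.
k=4: 157.1 MHz, 176.5 MHz.
k=5: 198.8 MHz, 218.2 MHz.
Within [59.6 MHz, 163.2 MHz]: 73.7 MHz, 93.1 MHz, 115.4 MHz, 134.8 MHz, 157.1 MHz.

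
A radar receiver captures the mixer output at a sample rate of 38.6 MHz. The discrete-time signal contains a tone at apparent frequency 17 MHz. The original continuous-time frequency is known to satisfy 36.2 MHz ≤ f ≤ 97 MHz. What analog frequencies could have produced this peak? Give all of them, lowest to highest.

Frequencies that alias to 17 MHz are k·fs ± 17 MHz for integer k ≥ 0.
k=0: 17 MHz.
k=1: 21.6 MHz, 55.6 MHz.
k=2: 60.2 MHz, 94.2 MHz.
k=3: 98.8 MHz, 132.8 MHz.
Within [36.2 MHz, 97 MHz]: 55.6 MHz, 60.2 MHz, 94.2 MHz.

55.6 MHz, 60.2 MHz, 94.2 MHz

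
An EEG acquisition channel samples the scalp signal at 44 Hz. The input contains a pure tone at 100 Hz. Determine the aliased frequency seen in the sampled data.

100 Hz mod fs = 12 Hz.
12 Hz ≤ fs/2 = 22 Hz, appears at 12 Hz.

12 Hz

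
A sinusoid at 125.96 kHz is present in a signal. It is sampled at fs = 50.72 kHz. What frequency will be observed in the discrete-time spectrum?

24.52 kHz

125.96 kHz mod fs = 24.52 kHz.
24.52 kHz ≤ fs/2 = 25.36 kHz, appears at 24.52 kHz.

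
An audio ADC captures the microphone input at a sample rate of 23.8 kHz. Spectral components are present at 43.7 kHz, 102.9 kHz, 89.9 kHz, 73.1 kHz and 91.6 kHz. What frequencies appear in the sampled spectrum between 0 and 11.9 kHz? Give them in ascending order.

fs/2 = 11.9 kHz.
43.7 kHz mod fs = 19.9 kHz.
19.9 kHz > fs/2 = 11.9 kHz, folds to fs − 19.9 kHz = 3.9 kHz.
102.9 kHz mod fs = 7.7 kHz.
7.7 kHz ≤ fs/2 = 11.9 kHz, appears at 7.7 kHz.
89.9 kHz mod fs = 18.5 kHz.
18.5 kHz > fs/2 = 11.9 kHz, folds to fs − 18.5 kHz = 5.3 kHz.
73.1 kHz mod fs = 1.7 kHz.
1.7 kHz ≤ fs/2 = 11.9 kHz, appears at 1.7 kHz.
91.6 kHz mod fs = 20.2 kHz.
20.2 kHz > fs/2 = 11.9 kHz, folds to fs − 20.2 kHz = 3.6 kHz.
Distinct values: {1.7 kHz, 3.6 kHz, 3.9 kHz, 5.3 kHz, 7.7 kHz}.

1.7 kHz, 3.6 kHz, 3.9 kHz, 5.3 kHz, 7.7 kHz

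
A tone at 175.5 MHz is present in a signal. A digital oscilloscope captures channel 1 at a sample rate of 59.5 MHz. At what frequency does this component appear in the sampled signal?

175.5 MHz mod fs = 56.5 MHz.
56.5 MHz > fs/2 = 29.75 MHz, folds to fs − 56.5 MHz = 3 MHz.

3 MHz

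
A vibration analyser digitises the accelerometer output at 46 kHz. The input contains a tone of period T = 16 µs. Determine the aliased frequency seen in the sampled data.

16.5 kHz

T = 16 µs → f = 1/T = 62.5 kHz.
62.5 kHz mod fs = 16.5 kHz.
16.5 kHz ≤ fs/2 = 23 kHz, appears at 16.5 kHz.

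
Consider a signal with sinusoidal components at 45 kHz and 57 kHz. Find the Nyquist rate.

Highest-frequency component: 57 kHz.
Nyquist rate = 2 × 57 kHz = 114 kHz.

114 kHz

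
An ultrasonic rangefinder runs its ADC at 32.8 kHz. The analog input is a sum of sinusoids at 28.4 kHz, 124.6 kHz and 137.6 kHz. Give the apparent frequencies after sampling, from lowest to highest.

4.4 kHz, 6.4 kHz, 6.6 kHz

fs/2 = 16.4 kHz.
28.4 kHz > fs/2 = 16.4 kHz, folds to fs − 28.4 kHz = 4.4 kHz.
124.6 kHz mod fs = 26.2 kHz.
26.2 kHz > fs/2 = 16.4 kHz, folds to fs − 26.2 kHz = 6.6 kHz.
137.6 kHz mod fs = 6.4 kHz.
6.4 kHz ≤ fs/2 = 16.4 kHz, appears at 6.4 kHz.
Distinct values: {4.4 kHz, 6.4 kHz, 6.6 kHz}.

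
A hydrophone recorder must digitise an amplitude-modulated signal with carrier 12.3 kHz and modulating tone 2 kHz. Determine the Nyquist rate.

28.6 kHz

AM sidebands sit at fc ± fm = 10.3 kHz and 14.3 kHz.
Highest-frequency component: 14.3 kHz.
Nyquist rate = 2 × 14.3 kHz = 28.6 kHz.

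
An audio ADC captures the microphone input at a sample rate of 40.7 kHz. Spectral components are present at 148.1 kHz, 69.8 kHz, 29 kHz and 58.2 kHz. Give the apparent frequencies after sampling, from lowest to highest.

fs/2 = 20.35 kHz.
148.1 kHz mod fs = 26 kHz.
26 kHz > fs/2 = 20.35 kHz, folds to fs − 26 kHz = 14.7 kHz.
69.8 kHz mod fs = 29.1 kHz.
29.1 kHz > fs/2 = 20.35 kHz, folds to fs − 29.1 kHz = 11.6 kHz.
29 kHz > fs/2 = 20.35 kHz, folds to fs − 29 kHz = 11.7 kHz.
58.2 kHz mod fs = 17.5 kHz.
17.5 kHz ≤ fs/2 = 20.35 kHz, appears at 17.5 kHz.
Distinct values: {11.6 kHz, 11.7 kHz, 14.7 kHz, 17.5 kHz}.

11.6 kHz, 11.7 kHz, 14.7 kHz, 17.5 kHz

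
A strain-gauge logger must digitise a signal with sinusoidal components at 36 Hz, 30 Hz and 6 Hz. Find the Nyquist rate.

Highest-frequency component: 36 Hz.
Nyquist rate = 2 × 36 Hz = 72 Hz.

72 Hz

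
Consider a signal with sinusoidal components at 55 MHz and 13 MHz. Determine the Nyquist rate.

Highest-frequency component: 55 MHz.
Nyquist rate = 2 × 55 MHz = 110 MHz.

110 MHz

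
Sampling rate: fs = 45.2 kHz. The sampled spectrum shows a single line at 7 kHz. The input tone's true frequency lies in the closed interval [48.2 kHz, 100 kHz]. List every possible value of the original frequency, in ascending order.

52.2 kHz, 83.4 kHz, 97.4 kHz

Frequencies that alias to 7 kHz are k·fs ± 7 kHz for integer k ≥ 0.
k=0: 7 kHz.
k=1: 38.2 kHz, 52.2 kHz.
k=2: 83.4 kHz, 97.4 kHz.
k=3: 128.6 kHz, 142.6 kHz.
Within [48.2 kHz, 100 kHz]: 52.2 kHz, 83.4 kHz, 97.4 kHz.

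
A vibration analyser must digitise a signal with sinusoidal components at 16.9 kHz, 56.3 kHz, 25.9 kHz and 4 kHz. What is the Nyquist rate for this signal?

Highest-frequency component: 56.3 kHz.
Nyquist rate = 2 × 56.3 kHz = 112.6 kHz.

112.6 kHz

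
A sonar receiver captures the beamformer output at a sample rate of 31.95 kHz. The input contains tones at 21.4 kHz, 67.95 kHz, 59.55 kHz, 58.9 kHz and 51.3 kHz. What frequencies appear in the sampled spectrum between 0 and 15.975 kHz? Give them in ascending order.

fs/2 = 15.975 kHz.
21.4 kHz > fs/2 = 15.975 kHz, folds to fs − 21.4 kHz = 10.55 kHz.
67.95 kHz mod fs = 4.05 kHz.
4.05 kHz ≤ fs/2 = 15.975 kHz, appears at 4.05 kHz.
59.55 kHz mod fs = 27.6 kHz.
27.6 kHz > fs/2 = 15.975 kHz, folds to fs − 27.6 kHz = 4.35 kHz.
58.9 kHz mod fs = 26.95 kHz.
26.95 kHz > fs/2 = 15.975 kHz, folds to fs − 26.95 kHz = 5 kHz.
51.3 kHz mod fs = 19.35 kHz.
19.35 kHz > fs/2 = 15.975 kHz, folds to fs − 19.35 kHz = 12.6 kHz.
Distinct values: {4.05 kHz, 4.35 kHz, 5 kHz, 10.55 kHz, 12.6 kHz}.

4.05 kHz, 4.35 kHz, 5 kHz, 10.55 kHz, 12.6 kHz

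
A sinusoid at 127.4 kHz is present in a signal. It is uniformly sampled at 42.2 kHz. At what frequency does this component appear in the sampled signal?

127.4 kHz mod fs = 0.8 kHz.
0.8 kHz ≤ fs/2 = 21.1 kHz, appears at 0.8 kHz.

0.8 kHz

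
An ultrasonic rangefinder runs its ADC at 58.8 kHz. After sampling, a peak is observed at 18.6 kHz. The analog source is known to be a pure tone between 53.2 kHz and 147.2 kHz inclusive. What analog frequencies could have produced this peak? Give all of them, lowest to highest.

77.4 kHz, 99 kHz, 136.2 kHz

Frequencies that alias to 18.6 kHz are k·fs ± 18.6 kHz for integer k ≥ 0.
k=0: 18.6 kHz.
k=1: 40.2 kHz, 77.4 kHz.
k=2: 99 kHz, 136.2 kHz.
k=3: 157.8 kHz, 195 kHz.
Within [53.2 kHz, 147.2 kHz]: 77.4 kHz, 99 kHz, 136.2 kHz.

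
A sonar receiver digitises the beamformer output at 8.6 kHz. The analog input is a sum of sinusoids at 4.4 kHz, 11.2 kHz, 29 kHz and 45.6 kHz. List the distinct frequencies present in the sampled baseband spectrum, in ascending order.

2.6 kHz, 3.2 kHz, 4.2 kHz

fs/2 = 4.3 kHz.
4.4 kHz > fs/2 = 4.3 kHz, folds to fs − 4.4 kHz = 4.2 kHz.
11.2 kHz mod fs = 2.6 kHz.
2.6 kHz ≤ fs/2 = 4.3 kHz, appears at 2.6 kHz.
29 kHz mod fs = 3.2 kHz.
3.2 kHz ≤ fs/2 = 4.3 kHz, appears at 3.2 kHz.
45.6 kHz mod fs = 2.6 kHz.
2.6 kHz ≤ fs/2 = 4.3 kHz, appears at 2.6 kHz.
Distinct values: {2.6 kHz, 3.2 kHz, 4.2 kHz}.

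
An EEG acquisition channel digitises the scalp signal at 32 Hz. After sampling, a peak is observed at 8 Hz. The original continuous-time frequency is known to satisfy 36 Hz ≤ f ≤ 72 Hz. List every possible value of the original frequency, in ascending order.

Frequencies that alias to 8 Hz are k·fs ± 8 Hz for integer k ≥ 0.
k=0: 8 Hz.
k=1: 24 Hz, 40 Hz.
k=2: 56 Hz, 72 Hz.
k=3: 88 Hz, 104 Hz.
Within [36 Hz, 72 Hz]: 40 Hz, 56 Hz, 72 Hz.

40 Hz, 56 Hz, 72 Hz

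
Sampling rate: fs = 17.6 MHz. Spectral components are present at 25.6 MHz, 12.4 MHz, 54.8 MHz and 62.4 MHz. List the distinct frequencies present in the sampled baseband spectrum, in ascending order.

2 MHz, 5.2 MHz, 8 MHz

fs/2 = 8.8 MHz.
25.6 MHz mod fs = 8 MHz.
8 MHz ≤ fs/2 = 8.8 MHz, appears at 8 MHz.
12.4 MHz > fs/2 = 8.8 MHz, folds to fs − 12.4 MHz = 5.2 MHz.
54.8 MHz mod fs = 2 MHz.
2 MHz ≤ fs/2 = 8.8 MHz, appears at 2 MHz.
62.4 MHz mod fs = 9.6 MHz.
9.6 MHz > fs/2 = 8.8 MHz, folds to fs − 9.6 MHz = 8 MHz.
Distinct values: {2 MHz, 5.2 MHz, 8 MHz}.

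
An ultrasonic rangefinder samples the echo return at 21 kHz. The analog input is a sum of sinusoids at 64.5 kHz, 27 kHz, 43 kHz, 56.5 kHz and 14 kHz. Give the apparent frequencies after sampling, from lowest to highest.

1 kHz, 1.5 kHz, 6 kHz, 6.5 kHz, 7 kHz

fs/2 = 10.5 kHz.
64.5 kHz mod fs = 1.5 kHz.
1.5 kHz ≤ fs/2 = 10.5 kHz, appears at 1.5 kHz.
27 kHz mod fs = 6 kHz.
6 kHz ≤ fs/2 = 10.5 kHz, appears at 6 kHz.
43 kHz mod fs = 1 kHz.
1 kHz ≤ fs/2 = 10.5 kHz, appears at 1 kHz.
56.5 kHz mod fs = 14.5 kHz.
14.5 kHz > fs/2 = 10.5 kHz, folds to fs − 14.5 kHz = 6.5 kHz.
14 kHz > fs/2 = 10.5 kHz, folds to fs − 14 kHz = 7 kHz.
Distinct values: {1 kHz, 1.5 kHz, 6 kHz, 6.5 kHz, 7 kHz}.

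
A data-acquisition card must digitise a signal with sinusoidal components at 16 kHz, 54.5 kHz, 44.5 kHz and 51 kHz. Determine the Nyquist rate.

109 kHz

Highest-frequency component: 54.5 kHz.
Nyquist rate = 2 × 54.5 kHz = 109 kHz.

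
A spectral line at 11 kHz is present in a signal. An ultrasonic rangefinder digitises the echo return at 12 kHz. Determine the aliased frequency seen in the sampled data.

1 kHz

11 kHz > fs/2 = 6 kHz, folds to fs − 11 kHz = 1 kHz.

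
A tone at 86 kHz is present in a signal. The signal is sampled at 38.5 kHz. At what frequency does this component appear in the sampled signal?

86 kHz mod fs = 9 kHz.
9 kHz ≤ fs/2 = 19.25 kHz, appears at 9 kHz.

9 kHz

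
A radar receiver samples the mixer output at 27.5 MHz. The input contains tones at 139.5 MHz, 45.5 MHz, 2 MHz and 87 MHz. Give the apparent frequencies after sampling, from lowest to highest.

2 MHz, 4.5 MHz, 9.5 MHz

fs/2 = 13.75 MHz.
139.5 MHz mod fs = 2 MHz.
2 MHz ≤ fs/2 = 13.75 MHz, appears at 2 MHz.
45.5 MHz mod fs = 18 MHz.
18 MHz > fs/2 = 13.75 MHz, folds to fs − 18 MHz = 9.5 MHz.
2 MHz ≤ fs/2 = 13.75 MHz, passes unchanged.
87 MHz mod fs = 4.5 MHz.
4.5 MHz ≤ fs/2 = 13.75 MHz, appears at 4.5 MHz.
Distinct values: {2 MHz, 4.5 MHz, 9.5 MHz}.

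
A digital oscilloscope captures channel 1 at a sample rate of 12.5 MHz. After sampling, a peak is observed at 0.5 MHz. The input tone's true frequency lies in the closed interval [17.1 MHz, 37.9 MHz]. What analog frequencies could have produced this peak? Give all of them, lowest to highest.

24.5 MHz, 25.5 MHz, 37 MHz

Frequencies that alias to 0.5 MHz are k·fs ± 0.5 MHz for integer k ≥ 0.
k=0: 0.5 MHz.
k=1: 12 MHz, 13 MHz.
k=2: 24.5 MHz, 25.5 MHz.
k=3: 37 MHz, 38 MHz.
k=4: 49.5 MHz, 50.5 MHz.
Within [17.1 MHz, 37.9 MHz]: 24.5 MHz, 25.5 MHz, 37 MHz.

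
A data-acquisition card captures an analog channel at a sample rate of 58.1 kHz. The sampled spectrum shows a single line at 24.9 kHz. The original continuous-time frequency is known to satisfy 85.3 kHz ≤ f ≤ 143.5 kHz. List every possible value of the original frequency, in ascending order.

Frequencies that alias to 24.9 kHz are k·fs ± 24.9 kHz for integer k ≥ 0.
k=0: 24.9 kHz.
k=1: 33.2 kHz, 83 kHz.
k=2: 91.3 kHz, 141.1 kHz.
k=3: 149.4 kHz, 199.2 kHz.
Within [85.3 kHz, 143.5 kHz]: 91.3 kHz, 141.1 kHz.

91.3 kHz, 141.1 kHz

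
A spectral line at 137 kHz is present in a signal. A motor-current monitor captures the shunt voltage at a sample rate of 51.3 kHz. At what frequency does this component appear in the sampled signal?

16.9 kHz

137 kHz mod fs = 34.4 kHz.
34.4 kHz > fs/2 = 25.65 kHz, folds to fs − 34.4 kHz = 16.9 kHz.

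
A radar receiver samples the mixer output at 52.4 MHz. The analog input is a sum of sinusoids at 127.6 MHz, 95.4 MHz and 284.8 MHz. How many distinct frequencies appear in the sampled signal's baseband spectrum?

fs/2 = 26.2 MHz.
127.6 MHz mod fs = 22.8 MHz.
22.8 MHz ≤ fs/2 = 26.2 MHz, appears at 22.8 MHz.
95.4 MHz mod fs = 43 MHz.
43 MHz > fs/2 = 26.2 MHz, folds to fs − 43 MHz = 9.4 MHz.
284.8 MHz mod fs = 22.8 MHz.
22.8 MHz ≤ fs/2 = 26.2 MHz, appears at 22.8 MHz.
Distinct values: {9.4 MHz, 22.8 MHz} → 2.

2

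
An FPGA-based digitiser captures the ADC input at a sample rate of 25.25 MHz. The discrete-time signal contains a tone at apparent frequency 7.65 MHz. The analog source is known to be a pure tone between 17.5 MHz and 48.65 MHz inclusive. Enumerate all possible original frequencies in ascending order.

17.6 MHz, 32.9 MHz, 42.85 MHz

Frequencies that alias to 7.65 MHz are k·fs ± 7.65 MHz for integer k ≥ 0.
k=0: 7.65 MHz.
k=1: 17.6 MHz, 32.9 MHz.
k=2: 42.85 MHz, 58.15 MHz.
k=3: 68.1 MHz, 83.4 MHz.
Within [17.5 MHz, 48.65 MHz]: 17.6 MHz, 32.9 MHz, 42.85 MHz.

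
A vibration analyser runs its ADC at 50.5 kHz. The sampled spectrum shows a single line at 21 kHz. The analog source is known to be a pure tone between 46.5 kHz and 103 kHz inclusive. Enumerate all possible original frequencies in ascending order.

71.5 kHz, 80 kHz

Frequencies that alias to 21 kHz are k·fs ± 21 kHz for integer k ≥ 0.
k=0: 21 kHz.
k=1: 29.5 kHz, 71.5 kHz.
k=2: 80 kHz, 122 kHz.
k=3: 130.5 kHz, 172.5 kHz.
Within [46.5 kHz, 103 kHz]: 71.5 kHz, 80 kHz.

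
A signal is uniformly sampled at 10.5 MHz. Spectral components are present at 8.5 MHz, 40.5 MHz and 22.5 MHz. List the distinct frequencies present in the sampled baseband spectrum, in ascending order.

1.5 MHz, 2 MHz

fs/2 = 5.25 MHz.
8.5 MHz > fs/2 = 5.25 MHz, folds to fs − 8.5 MHz = 2 MHz.
40.5 MHz mod fs = 9 MHz.
9 MHz > fs/2 = 5.25 MHz, folds to fs − 9 MHz = 1.5 MHz.
22.5 MHz mod fs = 1.5 MHz.
1.5 MHz ≤ fs/2 = 5.25 MHz, appears at 1.5 MHz.
Distinct values: {1.5 MHz, 2 MHz}.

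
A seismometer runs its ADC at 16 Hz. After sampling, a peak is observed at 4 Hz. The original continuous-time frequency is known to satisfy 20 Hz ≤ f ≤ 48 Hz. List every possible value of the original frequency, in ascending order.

Frequencies that alias to 4 Hz are k·fs ± 4 Hz for integer k ≥ 0.
k=0: 4 Hz.
k=1: 12 Hz, 20 Hz.
k=2: 28 Hz, 36 Hz.
k=3: 44 Hz, 52 Hz.
k=4: 60 Hz, 68 Hz.
Within [20 Hz, 48 Hz]: 20 Hz, 28 Hz, 36 Hz, 44 Hz.

20 Hz, 28 Hz, 36 Hz, 44 Hz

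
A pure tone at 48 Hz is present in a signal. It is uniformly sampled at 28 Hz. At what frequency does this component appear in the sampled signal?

48 Hz mod fs = 20 Hz.
20 Hz > fs/2 = 14 Hz, folds to fs − 20 Hz = 8 Hz.

8 Hz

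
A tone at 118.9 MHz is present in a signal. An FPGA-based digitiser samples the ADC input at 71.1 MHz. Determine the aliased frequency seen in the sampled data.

23.3 MHz

118.9 MHz mod fs = 47.8 MHz.
47.8 MHz > fs/2 = 35.55 MHz, folds to fs − 47.8 MHz = 23.3 MHz.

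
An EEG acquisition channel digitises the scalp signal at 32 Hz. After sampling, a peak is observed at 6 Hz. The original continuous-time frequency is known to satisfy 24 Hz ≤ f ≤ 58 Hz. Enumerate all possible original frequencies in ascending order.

26 Hz, 38 Hz, 58 Hz

Frequencies that alias to 6 Hz are k·fs ± 6 Hz for integer k ≥ 0.
k=0: 6 Hz.
k=1: 26 Hz, 38 Hz.
k=2: 58 Hz, 70 Hz.
k=3: 90 Hz, 102 Hz.
Within [24 Hz, 58 Hz]: 26 Hz, 38 Hz, 58 Hz.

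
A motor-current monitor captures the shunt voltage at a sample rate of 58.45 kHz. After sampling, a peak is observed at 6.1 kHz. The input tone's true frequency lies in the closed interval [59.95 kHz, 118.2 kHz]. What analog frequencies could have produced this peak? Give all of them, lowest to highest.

Frequencies that alias to 6.1 kHz are k·fs ± 6.1 kHz for integer k ≥ 0.
k=0: 6.1 kHz.
k=1: 52.35 kHz, 64.55 kHz.
k=2: 110.8 kHz, 123 kHz.
k=3: 169.25 kHz, 181.45 kHz.
Within [59.95 kHz, 118.2 kHz]: 64.55 kHz, 110.8 kHz.

64.55 kHz, 110.8 kHz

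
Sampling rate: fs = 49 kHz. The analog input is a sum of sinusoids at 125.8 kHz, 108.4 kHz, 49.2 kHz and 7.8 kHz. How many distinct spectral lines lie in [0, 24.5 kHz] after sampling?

4

fs/2 = 24.5 kHz.
125.8 kHz mod fs = 27.8 kHz.
27.8 kHz > fs/2 = 24.5 kHz, folds to fs − 27.8 kHz = 21.2 kHz.
108.4 kHz mod fs = 10.4 kHz.
10.4 kHz ≤ fs/2 = 24.5 kHz, appears at 10.4 kHz.
49.2 kHz mod fs = 0.2 kHz.
0.2 kHz ≤ fs/2 = 24.5 kHz, appears at 0.2 kHz.
7.8 kHz ≤ fs/2 = 24.5 kHz, passes unchanged.
Distinct values: {0.2 kHz, 7.8 kHz, 10.4 kHz, 21.2 kHz} → 4.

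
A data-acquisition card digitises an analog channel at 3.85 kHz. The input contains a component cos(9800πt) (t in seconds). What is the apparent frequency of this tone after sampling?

ω = 9800π rad/s → f = ω/(2π) = 4900 Hz = 4.9 kHz.
4.9 kHz mod fs = 1.05 kHz.
1.05 kHz ≤ fs/2 = 1.925 kHz, appears at 1.05 kHz.

1.05 kHz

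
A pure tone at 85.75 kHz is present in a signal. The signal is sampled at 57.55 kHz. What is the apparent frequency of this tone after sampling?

85.75 kHz mod fs = 28.2 kHz.
28.2 kHz ≤ fs/2 = 28.775 kHz, appears at 28.2 kHz.

28.2 kHz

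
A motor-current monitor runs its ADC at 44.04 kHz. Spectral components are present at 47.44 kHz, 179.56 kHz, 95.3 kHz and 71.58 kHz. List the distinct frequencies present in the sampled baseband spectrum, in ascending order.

3.4 kHz, 7.22 kHz, 16.5 kHz

fs/2 = 22.02 kHz.
47.44 kHz mod fs = 3.4 kHz.
3.4 kHz ≤ fs/2 = 22.02 kHz, appears at 3.4 kHz.
179.56 kHz mod fs = 3.4 kHz.
3.4 kHz ≤ fs/2 = 22.02 kHz, appears at 3.4 kHz.
95.3 kHz mod fs = 7.22 kHz.
7.22 kHz ≤ fs/2 = 22.02 kHz, appears at 7.22 kHz.
71.58 kHz mod fs = 27.54 kHz.
27.54 kHz > fs/2 = 22.02 kHz, folds to fs − 27.54 kHz = 16.5 kHz.
Distinct values: {3.4 kHz, 7.22 kHz, 16.5 kHz}.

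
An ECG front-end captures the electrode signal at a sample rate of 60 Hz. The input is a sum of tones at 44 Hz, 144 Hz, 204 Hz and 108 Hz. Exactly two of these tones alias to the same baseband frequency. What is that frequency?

24 Hz

fs/2 = 30 Hz.
44 Hz > fs/2 = 30 Hz, folds to fs − 44 Hz = 16 Hz.
144 Hz mod fs = 24 Hz.
24 Hz ≤ fs/2 = 30 Hz, appears at 24 Hz.
204 Hz mod fs = 24 Hz.
24 Hz ≤ fs/2 = 30 Hz, appears at 24 Hz.
108 Hz mod fs = 48 Hz.
48 Hz > fs/2 = 30 Hz, folds to fs − 48 Hz = 12 Hz.
144 Hz and 204 Hz both map to 24 Hz.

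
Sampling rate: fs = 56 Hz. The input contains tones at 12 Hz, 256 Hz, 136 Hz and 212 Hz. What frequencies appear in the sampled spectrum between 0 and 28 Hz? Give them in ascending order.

fs/2 = 28 Hz.
12 Hz ≤ fs/2 = 28 Hz, passes unchanged.
256 Hz mod fs = 32 Hz.
32 Hz > fs/2 = 28 Hz, folds to fs − 32 Hz = 24 Hz.
136 Hz mod fs = 24 Hz.
24 Hz ≤ fs/2 = 28 Hz, appears at 24 Hz.
212 Hz mod fs = 44 Hz.
44 Hz > fs/2 = 28 Hz, folds to fs − 44 Hz = 12 Hz.
Distinct values: {12 Hz, 24 Hz}.

12 Hz, 24 Hz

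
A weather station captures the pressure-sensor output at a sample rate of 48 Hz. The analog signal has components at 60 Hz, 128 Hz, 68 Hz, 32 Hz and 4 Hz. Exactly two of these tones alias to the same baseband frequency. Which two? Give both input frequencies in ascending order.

32 Hz, 128 Hz

fs/2 = 24 Hz.
60 Hz mod fs = 12 Hz.
12 Hz ≤ fs/2 = 24 Hz, appears at 12 Hz.
128 Hz mod fs = 32 Hz.
32 Hz > fs/2 = 24 Hz, folds to fs − 32 Hz = 16 Hz.
68 Hz mod fs = 20 Hz.
20 Hz ≤ fs/2 = 24 Hz, appears at 20 Hz.
32 Hz > fs/2 = 24 Hz, folds to fs − 32 Hz = 16 Hz.
4 Hz ≤ fs/2 = 24 Hz, passes unchanged.
32 Hz and 128 Hz both map to 16 Hz.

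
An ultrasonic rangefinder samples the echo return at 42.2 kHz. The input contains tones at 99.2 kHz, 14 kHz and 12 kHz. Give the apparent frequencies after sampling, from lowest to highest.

12 kHz, 14 kHz, 14.8 kHz

fs/2 = 21.1 kHz.
99.2 kHz mod fs = 14.8 kHz.
14.8 kHz ≤ fs/2 = 21.1 kHz, appears at 14.8 kHz.
14 kHz ≤ fs/2 = 21.1 kHz, passes unchanged.
12 kHz ≤ fs/2 = 21.1 kHz, passes unchanged.
Distinct values: {12 kHz, 14 kHz, 14.8 kHz}.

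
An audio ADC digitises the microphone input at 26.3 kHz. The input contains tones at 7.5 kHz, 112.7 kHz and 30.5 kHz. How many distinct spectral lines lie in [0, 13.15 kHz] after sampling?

2

fs/2 = 13.15 kHz.
7.5 kHz ≤ fs/2 = 13.15 kHz, passes unchanged.
112.7 kHz mod fs = 7.5 kHz.
7.5 kHz ≤ fs/2 = 13.15 kHz, appears at 7.5 kHz.
30.5 kHz mod fs = 4.2 kHz.
4.2 kHz ≤ fs/2 = 13.15 kHz, appears at 4.2 kHz.
Distinct values: {4.2 kHz, 7.5 kHz} → 2.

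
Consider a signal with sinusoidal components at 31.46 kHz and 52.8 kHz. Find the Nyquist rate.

Highest-frequency component: 52.8 kHz.
Nyquist rate = 2 × 52.8 kHz = 105.6 kHz.

105.6 kHz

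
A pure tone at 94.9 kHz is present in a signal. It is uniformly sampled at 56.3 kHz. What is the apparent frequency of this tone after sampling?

94.9 kHz mod fs = 38.6 kHz.
38.6 kHz > fs/2 = 28.15 kHz, folds to fs − 38.6 kHz = 17.7 kHz.

17.7 kHz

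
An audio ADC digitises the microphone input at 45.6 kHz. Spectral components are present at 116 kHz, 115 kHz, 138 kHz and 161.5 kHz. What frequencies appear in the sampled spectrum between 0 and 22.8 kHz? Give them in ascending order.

fs/2 = 22.8 kHz.
116 kHz mod fs = 24.8 kHz.
24.8 kHz > fs/2 = 22.8 kHz, folds to fs − 24.8 kHz = 20.8 kHz.
115 kHz mod fs = 23.8 kHz.
23.8 kHz > fs/2 = 22.8 kHz, folds to fs − 23.8 kHz = 21.8 kHz.
138 kHz mod fs = 1.2 kHz.
1.2 kHz ≤ fs/2 = 22.8 kHz, appears at 1.2 kHz.
161.5 kHz mod fs = 24.7 kHz.
24.7 kHz > fs/2 = 22.8 kHz, folds to fs − 24.7 kHz = 20.9 kHz.
Distinct values: {1.2 kHz, 20.8 kHz, 20.9 kHz, 21.8 kHz}.

1.2 kHz, 20.8 kHz, 20.9 kHz, 21.8 kHz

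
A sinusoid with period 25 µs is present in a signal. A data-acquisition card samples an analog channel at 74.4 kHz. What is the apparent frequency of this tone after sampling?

34.4 kHz

T = 25 µs → f = 1/T = 40 kHz.
40 kHz > fs/2 = 37.2 kHz, folds to fs − 40 kHz = 34.4 kHz.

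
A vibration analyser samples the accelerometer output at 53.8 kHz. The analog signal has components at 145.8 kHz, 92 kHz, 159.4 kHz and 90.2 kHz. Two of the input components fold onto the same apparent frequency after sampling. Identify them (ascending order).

92 kHz, 145.8 kHz

fs/2 = 26.9 kHz.
145.8 kHz mod fs = 38.2 kHz.
38.2 kHz > fs/2 = 26.9 kHz, folds to fs − 38.2 kHz = 15.6 kHz.
92 kHz mod fs = 38.2 kHz.
38.2 kHz > fs/2 = 26.9 kHz, folds to fs − 38.2 kHz = 15.6 kHz.
159.4 kHz mod fs = 51.8 kHz.
51.8 kHz > fs/2 = 26.9 kHz, folds to fs − 51.8 kHz = 2 kHz.
90.2 kHz mod fs = 36.4 kHz.
36.4 kHz > fs/2 = 26.9 kHz, folds to fs − 36.4 kHz = 17.4 kHz.
92 kHz and 145.8 kHz both map to 15.6 kHz.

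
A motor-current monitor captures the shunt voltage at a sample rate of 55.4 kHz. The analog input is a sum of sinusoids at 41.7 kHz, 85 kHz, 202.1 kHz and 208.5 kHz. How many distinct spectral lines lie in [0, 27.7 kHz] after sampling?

4

fs/2 = 27.7 kHz.
41.7 kHz > fs/2 = 27.7 kHz, folds to fs − 41.7 kHz = 13.7 kHz.
85 kHz mod fs = 29.6 kHz.
29.6 kHz > fs/2 = 27.7 kHz, folds to fs − 29.6 kHz = 25.8 kHz.
202.1 kHz mod fs = 35.9 kHz.
35.9 kHz > fs/2 = 27.7 kHz, folds to fs − 35.9 kHz = 19.5 kHz.
208.5 kHz mod fs = 42.3 kHz.
42.3 kHz > fs/2 = 27.7 kHz, folds to fs − 42.3 kHz = 13.1 kHz.
Distinct values: {13.1 kHz, 13.7 kHz, 19.5 kHz, 25.8 kHz} → 4.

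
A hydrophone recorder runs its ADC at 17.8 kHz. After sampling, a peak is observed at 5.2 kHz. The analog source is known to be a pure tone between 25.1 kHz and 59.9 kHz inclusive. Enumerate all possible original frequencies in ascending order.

Frequencies that alias to 5.2 kHz are k·fs ± 5.2 kHz for integer k ≥ 0.
k=0: 5.2 kHz.
k=1: 12.6 kHz, 23 kHz.
k=2: 30.4 kHz, 40.8 kHz.
k=3: 48.2 kHz, 58.6 kHz.
k=4: 66 kHz, 76.4 kHz.
Within [25.1 kHz, 59.9 kHz]: 30.4 kHz, 40.8 kHz, 48.2 kHz, 58.6 kHz.

30.4 kHz, 40.8 kHz, 48.2 kHz, 58.6 kHz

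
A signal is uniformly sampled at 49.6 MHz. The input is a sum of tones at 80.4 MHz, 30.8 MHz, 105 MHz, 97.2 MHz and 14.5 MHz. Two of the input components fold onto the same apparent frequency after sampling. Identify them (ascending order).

fs/2 = 24.8 MHz.
80.4 MHz mod fs = 30.8 MHz.
30.8 MHz > fs/2 = 24.8 MHz, folds to fs − 30.8 MHz = 18.8 MHz.
30.8 MHz > fs/2 = 24.8 MHz, folds to fs − 30.8 MHz = 18.8 MHz.
105 MHz mod fs = 5.8 MHz.
5.8 MHz ≤ fs/2 = 24.8 MHz, appears at 5.8 MHz.
97.2 MHz mod fs = 47.6 MHz.
47.6 MHz > fs/2 = 24.8 MHz, folds to fs − 47.6 MHz = 2 MHz.
14.5 MHz ≤ fs/2 = 24.8 MHz, passes unchanged.
30.8 MHz and 80.4 MHz both map to 18.8 MHz.

30.8 MHz, 80.4 MHz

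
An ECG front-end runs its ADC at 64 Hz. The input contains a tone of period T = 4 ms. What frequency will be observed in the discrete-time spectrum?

T = 4 ms → f = 1/T = 250 Hz.
250 Hz mod fs = 58 Hz.
58 Hz > fs/2 = 32 Hz, folds to fs − 58 Hz = 6 Hz.

6 Hz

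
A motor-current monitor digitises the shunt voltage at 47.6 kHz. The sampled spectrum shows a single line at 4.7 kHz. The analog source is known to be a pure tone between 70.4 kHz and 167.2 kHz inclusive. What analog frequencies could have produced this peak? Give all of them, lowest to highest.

Frequencies that alias to 4.7 kHz are k·fs ± 4.7 kHz for integer k ≥ 0.
k=0: 4.7 kHz.
k=1: 42.9 kHz, 52.3 kHz.
k=2: 90.5 kHz, 99.9 kHz.
k=3: 138.1 kHz, 147.5 kHz.
k=4: 185.7 kHz, 195.1 kHz.
Within [70.4 kHz, 167.2 kHz]: 90.5 kHz, 99.9 kHz, 138.1 kHz, 147.5 kHz.

90.5 kHz, 99.9 kHz, 138.1 kHz, 147.5 kHz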